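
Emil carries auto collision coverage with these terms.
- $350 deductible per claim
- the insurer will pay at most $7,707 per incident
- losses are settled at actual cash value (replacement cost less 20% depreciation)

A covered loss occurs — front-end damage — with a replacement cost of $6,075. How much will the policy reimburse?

Actual cash value after 20% depreciation: $6,075 × 80% = $4,860.
Less the $350 deductible: $4,860 − $350 = $4,510.
$4,510 ≤ $7,707, so the limit doesn't bind; insurer pays $4,510.

$4,510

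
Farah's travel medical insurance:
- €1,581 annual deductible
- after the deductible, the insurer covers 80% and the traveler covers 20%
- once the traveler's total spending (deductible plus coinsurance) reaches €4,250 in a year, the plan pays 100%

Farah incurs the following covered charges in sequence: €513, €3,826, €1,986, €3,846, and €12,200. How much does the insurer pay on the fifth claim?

#1 (€513): all of it applies to the deductible. Cost to traveler: €513. OOP to date €513. Insurer: €513 − €513 = €0.
#2 (€3,826): €1,068 to deductible, leaving €2,758; 20% of €2,758 = €551.60. Cost to traveler: €1,619.60. OOP to date €2,132.60. Insurer: €3,826 − €1,619.60 = €2,206.40.
#3 (€1,986): deductible already satisfied, so traveler's share is 20% × €1,986 = €397.20. Traveler owes €397.20 (running OOP €2,529.80). Plan pays €1,986 − €397.20 = €1,588.80.
#4 (€3,846): 20% coinsurance on €3,846 = €769.20. Traveler pays €769.20; OOP now €3,299. Insurer: €3,846 − €769.20 = €3,076.80.
#5 (€12,200): 20% coinsurance on €12,200 = €2,440. OOP would hit €5,739 > €4,250, so the cap limits the traveler to €4,250 − €3,299 = €951. Insurer: €12,200 − €951 = €11,249.

€11,249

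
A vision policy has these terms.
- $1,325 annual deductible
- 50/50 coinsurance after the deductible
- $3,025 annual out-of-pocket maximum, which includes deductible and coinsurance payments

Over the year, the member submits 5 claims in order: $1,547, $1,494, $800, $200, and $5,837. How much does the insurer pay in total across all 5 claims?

#1 ($1,547): deductible takes $1,325, $222 remains; 50% of $222 = $111. Member owes $1,436 (running OOP $1,436). Plan pays $1,547 − $1,436 = $111.
#2 ($1,494): deductible met; 50% of $1,494 = $747. Cost to member: $747. OOP to date $2,183. Insurer: $1,494 − $747 = $747.
#3 ($800): deductible met; 50% of $800 = $400. Member pays $400; OOP now $2,583. Insurer: $800 − $400 = $400.
#4 ($200): deductible met; 50% of $200 = $100. Member pays $100; OOP now $2,683. Plan pays $200 − $100 = $100.
#5 ($5,837): 50% coinsurance on $5,837 = $2,918.50. OOP would hit $5,601.50 > $3,025, so the cap limits the member to $3,025 − $2,683 = $342. Insurer: $5,837 − $342 = $5,495.
Insurer total = bills − member's total = $9,878 − $3,025 = $6,853.

$6,853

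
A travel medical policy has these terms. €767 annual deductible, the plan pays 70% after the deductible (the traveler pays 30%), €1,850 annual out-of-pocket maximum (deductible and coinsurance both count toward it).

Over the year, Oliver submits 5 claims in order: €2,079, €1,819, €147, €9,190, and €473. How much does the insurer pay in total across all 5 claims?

Claim 1 — €2,079: €767 to deductible, leaving €1,312; coinsurance €1,312 × 30% = €393.60. Traveler owes €1,160.60 (running OOP €1,160.60). Plan pays €2,079 − €1,160.60 = €918.40.
Claim 2 — €1,819: 30% coinsurance on €1,819 = €545.70. Traveler owes €545.70 (running OOP €1,706.30). Insurer: €1,819 − €545.70 = €1,273.30.
Claim 3 — €147: deductible met; 30% of €147 = €44.10. Cost to traveler: €44.10. OOP to date €1,750.40. Plan pays €147 − €44.10 = €102.90.
Claim 4 — €9,190: 30% coinsurance on €9,190 = €2,757. OOP would hit €4,507.40 > €1,850, so the cap limits the traveler to €1,850 − €1,750.40 = €99.60. Insurer: €9,190 − €99.60 = €9,090.40.
Claim 5 — €473: deductible met; 30% of €473 = €141.90. That would push OOP to €1,991.90, over the €1,850 cap, so traveler pays €1,850 − €1,850 = €0. Plan pays €473 − €0 = €473.
Insurer total: €918.40 + €1,273.30 + €102.90 + €9,090.40 + €473 = €11,858.

€11,858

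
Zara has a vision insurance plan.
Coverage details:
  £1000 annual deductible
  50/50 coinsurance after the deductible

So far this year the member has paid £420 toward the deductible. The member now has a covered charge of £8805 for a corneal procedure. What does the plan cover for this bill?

£4112.50

Remaining deductible: £1000 − £420 = £580.
After the £580 deductible portion, £8805 − £580 = £8225 is subject to coinsurance.
50% of £8225 = £4112.50 falls to the member.
Member responsibility: £580 + £4112.50 = £4692.50.
The plan picks up £8805 − £4692.50 = £4112.50.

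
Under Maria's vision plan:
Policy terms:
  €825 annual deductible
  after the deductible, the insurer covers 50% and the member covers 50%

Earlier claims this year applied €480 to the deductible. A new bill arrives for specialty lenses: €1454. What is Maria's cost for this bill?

€899.50

Remaining deductible: €825 − €480 = €345.
After the €345 deductible portion, €1454 − €345 = €1109 is subject to coinsurance.
Member's 50% share of €1109 is €554.50.
Member responsibility: €345 + €554.50 = €899.50.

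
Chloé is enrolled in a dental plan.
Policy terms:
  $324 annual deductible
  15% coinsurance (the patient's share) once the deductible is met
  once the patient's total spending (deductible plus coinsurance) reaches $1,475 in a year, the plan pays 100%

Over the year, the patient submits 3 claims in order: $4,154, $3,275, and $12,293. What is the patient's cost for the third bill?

$85.25

#1 ($4,154): $324 finishes the deductible; $3,830 goes to coinsurance; patient's 15% is $574.50. Cost to patient: $898.50. OOP to date $898.50.
#2 ($3,275): deductible already satisfied, so patient's share is 15% × $3,275 = $491.25. Patient owes $491.25 (running OOP $1,389.75).
#3 ($12,293): deductible met; 15% of $12,293 = $1,843.95. That would push OOP to $3,233.70, over the $1,475 cap, so patient pays $1,475 − $1,389.75 = $85.25.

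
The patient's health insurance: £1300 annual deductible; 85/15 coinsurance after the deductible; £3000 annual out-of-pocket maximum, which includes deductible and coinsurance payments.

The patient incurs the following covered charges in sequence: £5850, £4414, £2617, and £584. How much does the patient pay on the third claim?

£355.40

Bill 1, £5850: £1300 to deductible, leaving £4550; coinsurance £4550 × 15% = £682.50. Cost to patient: £1982.50. OOP to date £1982.50.
Bill 2, £4414: deductible met; 15% of £4414 = £662.10. Patient pays £662.10; OOP now £2644.60.
Bill 3, £2617: deductible met; 15% of £2617 = £392.55. OOP would hit £3037.15 > £3000, so the cap limits the patient to £3000 − £2644.60 = £355.40.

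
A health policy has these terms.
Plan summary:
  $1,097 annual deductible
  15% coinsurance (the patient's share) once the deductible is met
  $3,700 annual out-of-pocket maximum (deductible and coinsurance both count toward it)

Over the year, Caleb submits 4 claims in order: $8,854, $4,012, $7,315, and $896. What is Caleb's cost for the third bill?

$837.65

Claim 1 ($8,854): $1,097 finishes the deductible; $7,757 goes to coinsurance; coinsurance $7,757 × 15% = $1,163.55. Patient pays $2,260.55; OOP now $2,260.55.
Claim 2 ($4,012): deductible already satisfied, so patient's share is 15% × $4,012 = $601.80. Patient pays $601.80; OOP now $2,862.35.
Claim 3 ($7,315): deductible already satisfied, so patient's share is 15% × $7,315 = $1,097.25. OOP would hit $3,959.60 > $3,700, so the cap limits the patient to $3,700 − $2,862.35 = $837.65.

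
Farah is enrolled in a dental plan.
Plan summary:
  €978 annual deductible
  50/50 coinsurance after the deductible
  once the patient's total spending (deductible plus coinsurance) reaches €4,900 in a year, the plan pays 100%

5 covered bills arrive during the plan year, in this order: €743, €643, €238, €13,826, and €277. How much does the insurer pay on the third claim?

€119

Bill 1, €743: all of it applies to the deductible. Patient owes €743 (running OOP €743). Insurer: €743 − €743 = €0.
Bill 2, €643: deductible takes €235, €408 remains; coinsurance €408 × 50% = €204. Cost to patient: €439. OOP to date €1,182. Insurer: €643 − €439 = €204.
Bill 3, €238: 50% coinsurance on €238 = €119. Cost to patient: €119. OOP to date €1,301. Insurer: €238 − €119 = €119.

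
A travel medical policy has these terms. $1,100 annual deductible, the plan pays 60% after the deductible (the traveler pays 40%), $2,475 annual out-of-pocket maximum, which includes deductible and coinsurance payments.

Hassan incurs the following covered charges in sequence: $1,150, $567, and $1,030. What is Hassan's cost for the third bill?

$412

Claim 1 — $1,150: $1,100 to deductible, leaving $50; coinsurance $50 × 40% = $20. Cost to traveler: $1,120. OOP to date $1,120.
Claim 2 — $567: 40% coinsurance on $567 = $226.80. Traveler owes $226.80 (running OOP $1,346.80).
Claim 3 — $1,030: 40% coinsurance on $1,030 = $412. Cost to traveler: $412. OOP to date $1,758.80.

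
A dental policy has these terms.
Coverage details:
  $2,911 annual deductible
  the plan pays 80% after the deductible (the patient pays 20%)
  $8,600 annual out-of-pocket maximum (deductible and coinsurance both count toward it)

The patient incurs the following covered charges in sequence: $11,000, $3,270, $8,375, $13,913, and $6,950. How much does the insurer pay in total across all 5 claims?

Claim 1 ($11,000): $2,911 to deductible, leaving $8,089; coinsurance $8,089 × 20% = $1,617.80. Patient owes $4,528.80 (running OOP $4,528.80). Insurer: $11,000 − $4,528.80 = $6,471.20.
Claim 2 ($3,270): deductible already satisfied, so patient's share is 20% × $3,270 = $654. Patient owes $654 (running OOP $5,182.80). Insurer: $3,270 − $654 = $2,616.
Claim 3 ($8,375): 20% coinsurance on $8,375 = $1,675. Patient owes $1,675 (running OOP $6,857.80). Insurer: $8,375 − $1,675 = $6,700.
Claim 4 ($13,913): deductible already satisfied, so patient's share is 20% × $13,913 = $2,782.60. Adding that to $6,857.80 gives $9,640.40, past the $8,600 cap; patient pays only $8,600 − $6,857.80 = $1,742.20. Plan pays $13,913 − $1,742.20 = $12,170.80.
Claim 5 ($6,950): 20% coinsurance on $6,950 = $1,390. That would push OOP to $9,990, over the $8,600 cap, so patient pays $8,600 − $8,600 = $0. Plan pays $6,950 − $0 = $6,950.
Insurer total: $6,471.20 + $2,616 + $6,700 + $12,170.80 + $6,950 = $34,908.

$34,908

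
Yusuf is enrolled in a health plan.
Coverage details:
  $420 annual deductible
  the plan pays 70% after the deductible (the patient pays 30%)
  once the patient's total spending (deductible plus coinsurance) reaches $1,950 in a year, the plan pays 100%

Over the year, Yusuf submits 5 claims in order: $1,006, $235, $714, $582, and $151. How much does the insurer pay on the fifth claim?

$105.70

Bill 1, $1,006: deductible takes $420, $586 remains; coinsurance $586 × 30% = $175.80. Patient pays $595.80; OOP now $595.80. Plan pays $1,006 − $595.80 = $410.20.
Bill 2, $235: deductible already satisfied, so patient's share is 30% × $235 = $70.50. Patient owes $70.50 (running OOP $666.30). Insurer: $235 − $70.50 = $164.50.
Bill 3, $714: 30% coinsurance on $714 = $214.20. Cost to patient: $214.20. OOP to date $880.50. Plan pays $714 − $214.20 = $499.80.
Bill 4, $582: 30% coinsurance on $582 = $174.60. Cost to patient: $174.60. OOP to date $1,055.10. Plan pays $582 − $174.60 = $407.40.
Bill 5, $151: deductible already satisfied, so patient's share is 30% × $151 = $45.30. Patient pays $45.30; OOP now $1,100.40. Plan pays $151 − $45.30 = $105.70.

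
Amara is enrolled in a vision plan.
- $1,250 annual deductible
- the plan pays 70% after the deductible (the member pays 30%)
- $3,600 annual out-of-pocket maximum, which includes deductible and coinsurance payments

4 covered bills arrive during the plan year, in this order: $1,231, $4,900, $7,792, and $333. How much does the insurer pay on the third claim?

#1 ($1,231): fully absorbed by the deductible. Member owes $1,231 (running OOP $1,231). Insurer: $1,231 − $1,231 = $0.
#2 ($4,900): $19 to deductible, leaving $4,881; 30% of $4,881 = $1,464.30. Member owes $1,483.30 (running OOP $2,714.30). Plan pays $4,900 − $1,483.30 = $3,416.70.
#3 ($7,792): deductible met; 30% of $7,792 = $2,337.60. OOP would hit $5,051.90 > $3,600, so the cap limits the member to $3,600 − $2,714.30 = $885.70. Insurer: $7,792 − $885.70 = $6,906.30.

$6,906.30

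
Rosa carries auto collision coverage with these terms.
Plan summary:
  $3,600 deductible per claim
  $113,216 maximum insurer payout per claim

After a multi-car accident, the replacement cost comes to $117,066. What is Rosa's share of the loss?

$3,850

Less the $3,600 deductible: $117,066 − $3,600 = $113,466.
Since $113,466 > $113,216, the payout is capped at $113,216.
Driver's share is the uncovered remainder: $117,066 − $113,216 = $3,850.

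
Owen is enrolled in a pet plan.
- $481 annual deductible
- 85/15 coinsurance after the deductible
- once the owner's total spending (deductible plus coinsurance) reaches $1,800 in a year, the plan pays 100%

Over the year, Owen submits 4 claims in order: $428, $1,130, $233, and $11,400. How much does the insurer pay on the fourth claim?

$10,277.50

Claim 1 ($428): entire amount goes to the deductible. Owner owes $428 (running OOP $428). Insurer: $428 − $428 = $0.
Claim 2 ($1,130): $53 to deductible, leaving $1,077; owner's 15% is $161.55. Owner pays $214.55; OOP now $642.55. Plan pays $1,130 − $214.55 = $915.45.
Claim 3 ($233): 15% coinsurance on $233 = $34.95. Owner pays $34.95; OOP now $677.50. Plan pays $233 − $34.95 = $198.05.
Claim 4 ($11,400): deductible met; 15% of $11,400 = $1,710. OOP would hit $2,387.50 > $1,800, so the cap limits the owner to $1,800 − $677.50 = $1,122.50. Plan pays $11,400 − $1,122.50 = $10,277.50.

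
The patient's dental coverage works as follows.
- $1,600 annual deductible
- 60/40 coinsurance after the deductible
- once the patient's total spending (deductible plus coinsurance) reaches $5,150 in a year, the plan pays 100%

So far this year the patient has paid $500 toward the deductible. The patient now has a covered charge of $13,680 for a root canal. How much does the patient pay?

$4,650

Deductible still to meet: $1,600 − $500 = $1,100.
The remaining $12,580 (= $13,680 − $1,100) moves to coinsurance.
Coinsurance: $12,580 × 40% = $5,032.
So the patient owes $1,100 + $5,032 = $6,132 before any cap.
Adding $6,132 to the $500 already spent would give $6,632, which exceeds the $5,150 cap; the patient pays just $5,150 − $500 = $4,650.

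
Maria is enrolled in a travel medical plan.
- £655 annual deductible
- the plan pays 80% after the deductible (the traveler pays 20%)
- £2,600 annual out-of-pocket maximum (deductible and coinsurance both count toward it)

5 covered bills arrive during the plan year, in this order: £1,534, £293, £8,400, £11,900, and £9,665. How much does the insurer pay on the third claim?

£6,720

Claim 1 — £1,534: deductible takes £655, £879 remains; 20% of £879 = £175.80. Traveler pays £830.80; OOP now £830.80. Plan pays £1,534 − £830.80 = £703.20.
Claim 2 — £293: deductible met; 20% of £293 = £58.60. Traveler owes £58.60 (running OOP £889.40). Plan pays £293 − £58.60 = £234.40.
Claim 3 — £8,400: deductible met; 20% of £8,400 = £1,680. Traveler owes £1,680 (running OOP £2,569.40). Insurer: £8,400 − £1,680 = £6,720.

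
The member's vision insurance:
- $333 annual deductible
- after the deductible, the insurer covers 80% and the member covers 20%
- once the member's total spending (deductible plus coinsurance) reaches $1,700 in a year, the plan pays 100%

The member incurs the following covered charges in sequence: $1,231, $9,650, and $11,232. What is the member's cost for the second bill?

$1,187.40

Claim 1 ($1,231): $333 to deductible, leaving $898; coinsurance $898 × 20% = $179.60. Cost to member: $512.60. OOP to date $512.60.
Claim 2 ($9,650): 20% coinsurance on $9,650 = $1,930. Adding that to $512.60 gives $2,442.60, past the $1,700 cap; member pays only $1,700 − $512.60 = $1,187.40.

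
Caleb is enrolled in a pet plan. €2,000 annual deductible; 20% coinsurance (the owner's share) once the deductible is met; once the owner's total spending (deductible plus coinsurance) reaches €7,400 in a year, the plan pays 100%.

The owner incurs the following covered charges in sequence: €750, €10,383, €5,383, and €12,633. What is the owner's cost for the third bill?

€1,076.60

Bill 1, €750: fully absorbed by the deductible. Owner owes €750 (running OOP €750).
Bill 2, €10,383: €1,250 finishes the deductible; €9,133 goes to coinsurance; 20% of €9,133 = €1,826.60. Cost to owner: €3,076.60. OOP to date €3,826.60.
Bill 3, €5,383: deductible met; 20% of €5,383 = €1,076.60. Cost to owner: €1,076.60. OOP to date €4,903.20.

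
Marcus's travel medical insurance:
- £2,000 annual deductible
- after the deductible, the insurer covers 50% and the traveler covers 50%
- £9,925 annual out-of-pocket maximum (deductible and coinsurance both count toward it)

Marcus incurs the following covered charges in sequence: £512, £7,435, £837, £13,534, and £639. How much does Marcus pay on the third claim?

£418.50

Claim 1 (£512): all of it applies to the deductible. Cost to traveler: £512. OOP to date £512.
Claim 2 (£7,435): deductible takes £1,488, £5,947 remains; coinsurance £5,947 × 50% = £2,973.50. Cost to traveler: £4,461.50. OOP to date £4,973.50.
Claim 3 (£837): deductible already satisfied, so traveler's share is 50% × £837 = £418.50. Traveler pays £418.50; OOP now £5,392.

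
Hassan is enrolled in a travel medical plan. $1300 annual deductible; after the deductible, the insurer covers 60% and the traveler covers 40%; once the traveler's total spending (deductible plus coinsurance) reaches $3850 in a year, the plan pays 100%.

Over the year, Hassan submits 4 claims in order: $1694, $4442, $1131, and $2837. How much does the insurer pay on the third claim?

Bill 1, $1694: $1300 finishes the deductible; $394 goes to coinsurance; coinsurance $394 × 40% = $157.60. Cost to traveler: $1457.60. OOP to date $1457.60. Insurer: $1694 − $1457.60 = $236.40.
Bill 2, $4442: deductible met; 40% of $4442 = $1776.80. Traveler pays $1776.80; OOP now $3234.40. Plan pays $4442 − $1776.80 = $2665.20.
Bill 3, $1131: deductible already satisfied, so traveler's share is 40% × $1131 = $452.40. Traveler pays $452.40; OOP now $3686.80. Plan pays $1131 − $452.40 = $678.60.

$678.60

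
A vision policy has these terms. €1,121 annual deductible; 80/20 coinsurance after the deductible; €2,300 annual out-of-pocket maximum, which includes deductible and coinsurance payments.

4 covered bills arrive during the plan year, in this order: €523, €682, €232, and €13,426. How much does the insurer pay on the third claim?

Claim 1 (€523): all of it applies to the deductible. Member owes €523 (running OOP €523). Plan pays €523 − €523 = €0.
Claim 2 (€682): €598 to deductible, leaving €84; member's 20% is €16.80. Cost to member: €614.80. OOP to date €1,137.80. Plan pays €682 − €614.80 = €67.20.
Claim 3 (€232): 20% coinsurance on €232 = €46.40. Cost to member: €46.40. OOP to date €1,184.20. Plan pays €232 − €46.40 = €185.60.

€185.60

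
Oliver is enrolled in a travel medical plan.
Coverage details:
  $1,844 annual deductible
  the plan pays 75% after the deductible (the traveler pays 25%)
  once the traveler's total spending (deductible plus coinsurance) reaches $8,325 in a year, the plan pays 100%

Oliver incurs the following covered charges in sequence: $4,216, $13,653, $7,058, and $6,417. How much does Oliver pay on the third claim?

#1 ($4,216): deductible takes $1,844, $2,372 remains; traveler's 25% is $593. Traveler pays $2,437; OOP now $2,437.
#2 ($13,653): deductible met; 25% of $13,653 = $3,413.25. Traveler owes $3,413.25 (running OOP $5,850.25).
#3 ($7,058): 25% coinsurance on $7,058 = $1,764.50. Traveler owes $1,764.50 (running OOP $7,614.75).

$1,764.50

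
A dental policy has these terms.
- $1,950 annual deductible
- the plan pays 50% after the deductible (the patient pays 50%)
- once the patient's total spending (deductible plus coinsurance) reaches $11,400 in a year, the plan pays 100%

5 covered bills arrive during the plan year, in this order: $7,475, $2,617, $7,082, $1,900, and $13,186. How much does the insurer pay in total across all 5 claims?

$20,860

Claim 1 ($7,475): $1,950 finishes the deductible; $5,525 goes to coinsurance; 50% of $5,525 = $2,762.50. Patient pays $4,712.50; OOP now $4,712.50. Insurer: $7,475 − $4,712.50 = $2,762.50.
Claim 2 ($2,617): 50% coinsurance on $2,617 = $1,308.50. Patient owes $1,308.50 (running OOP $6,021). Plan pays $2,617 − $1,308.50 = $1,308.50.
Claim 3 ($7,082): deductible already satisfied, so patient's share is 50% × $7,082 = $3,541. Patient owes $3,541 (running OOP $9,562). Plan pays $7,082 − $3,541 = $3,541.
Claim 4 ($1,900): 50% coinsurance on $1,900 = $950. Patient owes $950 (running OOP $10,512). Plan pays $1,900 − $950 = $950.
Claim 5 ($13,186): deductible met; 50% of $13,186 = $6,593. That would push OOP to $17,105, over the $11,400 cap, so patient pays $11,400 − $10,512 = $888. Plan pays $13,186 − $888 = $12,298.
Insurer total = bills − patient's total = $32,260 − $11,400 = $20,860.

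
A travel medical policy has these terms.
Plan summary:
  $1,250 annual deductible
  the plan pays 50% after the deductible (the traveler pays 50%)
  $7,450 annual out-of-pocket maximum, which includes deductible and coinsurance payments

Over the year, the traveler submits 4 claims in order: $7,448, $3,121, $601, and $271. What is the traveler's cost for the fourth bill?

$135.50

#1 ($7,448): $1,250 finishes the deductible; $6,198 goes to coinsurance; traveler's 50% is $3,099. Traveler owes $4,349 (running OOP $4,349).
#2 ($3,121): deductible already satisfied, so traveler's share is 50% × $3,121 = $1,560.50. Traveler owes $1,560.50 (running OOP $5,909.50).
#3 ($601): deductible already satisfied, so traveler's share is 50% × $601 = $300.50. Traveler owes $300.50 (running OOP $6,210).
#4 ($271): deductible already satisfied, so traveler's share is 50% × $271 = $135.50. Traveler pays $135.50; OOP now $6,345.50.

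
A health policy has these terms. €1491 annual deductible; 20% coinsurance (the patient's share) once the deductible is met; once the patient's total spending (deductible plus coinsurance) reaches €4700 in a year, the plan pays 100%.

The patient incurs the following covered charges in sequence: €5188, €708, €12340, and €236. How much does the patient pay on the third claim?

€2328

Claim 1 — €5188: €1491 to deductible, leaving €3697; 20% of €3697 = €739.40. Patient pays €2230.40; OOP now €2230.40.
Claim 2 — €708: 20% coinsurance on €708 = €141.60. Patient pays €141.60; OOP now €2372.
Claim 3 — €12340: deductible met; 20% of €12340 = €2468. That would push OOP to €4840, over the €4700 cap, so patient pays €4700 − €2372 = €2328.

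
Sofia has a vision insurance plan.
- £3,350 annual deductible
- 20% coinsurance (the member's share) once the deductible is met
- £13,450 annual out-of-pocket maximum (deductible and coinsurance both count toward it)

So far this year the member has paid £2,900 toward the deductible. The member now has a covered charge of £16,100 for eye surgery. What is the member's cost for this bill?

Remaining deductible: £3,350 − £2,900 = £450.
That leaves £16,100 − £450 = £15,650 for coinsurance.
Coinsurance: £15,650 × 20% = £3,130.
So the member owes £450 + £3,130 = £3,580 before any cap.
Total out-of-pocket so far would be £2,900 + £3,580 = £6,480, below the £13,450 cap — no reduction.

£3,580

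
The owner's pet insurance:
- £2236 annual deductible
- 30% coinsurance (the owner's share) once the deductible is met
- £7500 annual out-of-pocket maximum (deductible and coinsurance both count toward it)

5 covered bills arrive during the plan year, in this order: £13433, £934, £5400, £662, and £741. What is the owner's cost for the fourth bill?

Bill 1, £13433: deductible takes £2236, £11197 remains; 30% of £11197 = £3359.10. Cost to owner: £5595.10. OOP to date £5595.10.
Bill 2, £934: deductible met; 30% of £934 = £280.20. Cost to owner: £280.20. OOP to date £5875.30.
Bill 3, £5400: deductible met; 30% of £5400 = £1620. Owner pays £1620; OOP now £7495.30.
Bill 4, £662: deductible met; 30% of £662 = £198.60. That would push OOP to £7693.90, over the £7500 cap, so owner pays £7500 − £7495.30 = £4.70.

£4.70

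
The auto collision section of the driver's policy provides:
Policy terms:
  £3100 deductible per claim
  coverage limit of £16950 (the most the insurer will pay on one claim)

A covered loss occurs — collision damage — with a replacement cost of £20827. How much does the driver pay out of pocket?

Less the £3100 deductible: £20827 − £3100 = £17727.
Since £17727 > £16950, the payout is capped at £16950.
Driver's share is the uncovered remainder: £20827 − £16950 = £3877.

£3877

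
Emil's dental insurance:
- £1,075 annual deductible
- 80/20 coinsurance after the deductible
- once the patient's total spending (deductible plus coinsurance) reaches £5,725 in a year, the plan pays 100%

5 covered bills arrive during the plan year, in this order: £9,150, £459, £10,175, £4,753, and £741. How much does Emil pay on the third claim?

£2,035

Claim 1 (£9,150): £1,075 to deductible, leaving £8,075; patient's 20% is £1,615. Patient pays £2,690; OOP now £2,690.
Claim 2 (£459): deductible already satisfied, so patient's share is 20% × £459 = £91.80. Cost to patient: £91.80. OOP to date £2,781.80.
Claim 3 (£10,175): 20% coinsurance on £10,175 = £2,035. Patient owes £2,035 (running OOP £4,816.80).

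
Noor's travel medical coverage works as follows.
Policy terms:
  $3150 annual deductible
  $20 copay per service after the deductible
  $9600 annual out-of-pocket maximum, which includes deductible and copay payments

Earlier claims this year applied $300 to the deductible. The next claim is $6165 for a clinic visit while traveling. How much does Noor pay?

$2870

$300 of the $3150 deductible is already met, leaving $2850.
After the $2850 deductible portion, $6165 − $2850 = $3315 is subject to the copay.
Copay on this service: $20.
That puts the traveler's cost at $2850 + $20 = $2870 before any cap.
Total out-of-pocket so far would be $300 + $2870 = $3170, below the $9600 cap — no reduction.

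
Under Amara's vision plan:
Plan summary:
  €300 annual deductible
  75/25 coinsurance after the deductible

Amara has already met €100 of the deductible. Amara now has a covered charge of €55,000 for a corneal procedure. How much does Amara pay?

Remaining deductible: €300 − €100 = €200.
After the €200 deductible portion, €55,000 − €200 = €54,800 is subject to coinsurance.
Coinsurance: €54,800 × 25% = €13,700.
That puts the member's cost at €200 + €13,700 = €13,900.

€13,900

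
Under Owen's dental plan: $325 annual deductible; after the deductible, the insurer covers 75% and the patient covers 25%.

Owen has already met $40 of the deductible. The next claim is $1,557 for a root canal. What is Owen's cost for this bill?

$40 of the $325 deductible is already met, leaving $285.
After the $285 deductible portion, $1,557 − $285 = $1,272 is subject to coinsurance.
Patient's 25% share of $1,272 is $318.
So the patient owes $285 + $318 = $603.

$603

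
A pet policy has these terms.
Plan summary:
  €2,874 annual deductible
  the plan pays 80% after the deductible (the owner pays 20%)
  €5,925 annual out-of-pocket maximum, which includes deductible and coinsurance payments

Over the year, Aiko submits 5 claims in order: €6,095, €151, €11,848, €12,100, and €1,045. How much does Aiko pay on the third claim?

#1 (€6,095): €2,874 to deductible, leaving €3,221; owner's 20% is €644.20. Cost to owner: €3,518.20. OOP to date €3,518.20.
#2 (€151): deductible met; 20% of €151 = €30.20. Cost to owner: €30.20. OOP to date €3,548.40.
#3 (€11,848): 20% coinsurance on €11,848 = €2,369.60. Owner owes €2,369.60 (running OOP €5,918).

€2,369.60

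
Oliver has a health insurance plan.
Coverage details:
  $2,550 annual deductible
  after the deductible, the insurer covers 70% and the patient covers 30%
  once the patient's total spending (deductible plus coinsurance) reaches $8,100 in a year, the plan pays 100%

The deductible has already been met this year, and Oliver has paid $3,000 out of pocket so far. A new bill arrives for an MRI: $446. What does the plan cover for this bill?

The deductible is already satisfied, so the full bill goes to coinsurance.
Coinsurance: $446 × 30% = $133.80.
Total out-of-pocket so far would be $3,000 + $133.80 = $3,133.80, below the $8,100 cap — no reduction.
Insurer pays the balance: $446 − $133.80 = $312.20.

$312.20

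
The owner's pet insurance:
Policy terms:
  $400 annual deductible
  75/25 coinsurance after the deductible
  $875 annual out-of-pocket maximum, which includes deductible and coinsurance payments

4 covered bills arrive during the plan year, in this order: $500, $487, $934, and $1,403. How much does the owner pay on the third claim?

#1 ($500): deductible takes $400, $100 remains; owner's 25% is $25. Owner owes $425 (running OOP $425).
#2 ($487): deductible already satisfied, so owner's share is 25% × $487 = $121.75. Cost to owner: $121.75. OOP to date $546.75.
#3 ($934): deductible already satisfied, so owner's share is 25% × $934 = $233.50. Owner owes $233.50 (running OOP $780.25).

$233.50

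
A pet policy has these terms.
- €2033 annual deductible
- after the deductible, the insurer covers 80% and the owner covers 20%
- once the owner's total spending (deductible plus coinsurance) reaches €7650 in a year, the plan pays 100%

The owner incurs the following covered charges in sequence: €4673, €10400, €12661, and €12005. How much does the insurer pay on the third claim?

€10128.80

#1 (€4673): €2033 finishes the deductible; €2640 goes to coinsurance; 20% of €2640 = €528. Owner owes €2561 (running OOP €2561). Plan pays €4673 − €2561 = €2112.
#2 (€10400): 20% coinsurance on €10400 = €2080. Owner owes €2080 (running OOP €4641). Insurer: €10400 − €2080 = €8320.
#3 (€12661): 20% coinsurance on €12661 = €2532.20. Cost to owner: €2532.20. OOP to date €7173.20. Insurer: €12661 − €2532.20 = €10128.80.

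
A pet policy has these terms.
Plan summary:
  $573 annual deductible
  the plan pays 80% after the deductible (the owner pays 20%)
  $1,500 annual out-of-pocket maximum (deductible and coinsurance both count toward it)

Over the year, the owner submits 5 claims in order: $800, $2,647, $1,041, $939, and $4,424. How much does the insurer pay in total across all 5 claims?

#1 ($800): $573 to deductible, leaving $227; 20% of $227 = $45.40. Owner owes $618.40 (running OOP $618.40). Insurer: $800 − $618.40 = $181.60.
#2 ($2,647): deductible already satisfied, so owner's share is 20% × $2,647 = $529.40. Owner pays $529.40; OOP now $1,147.80. Insurer: $2,647 − $529.40 = $2,117.60.
#3 ($1,041): deductible already satisfied, so owner's share is 20% × $1,041 = $208.20. Owner pays $208.20; OOP now $1,356. Insurer: $1,041 − $208.20 = $832.80.
#4 ($939): deductible already satisfied, so owner's share is 20% × $939 = $187.80. That would push OOP to $1,543.80, over the $1,500 cap, so owner pays $1,500 − $1,356 = $144. Plan pays $939 − $144 = $795.
#5 ($4,424): 20% coinsurance on $4,424 = $884.80. That would push OOP to $2,384.80, over the $1,500 cap, so owner pays $1,500 − $1,500 = $0. Plan pays $4,424 − $0 = $4,424.
Insurer total: $181.60 + $2,117.60 + $832.80 + $795 + $4,424 = $8,351.

$8,351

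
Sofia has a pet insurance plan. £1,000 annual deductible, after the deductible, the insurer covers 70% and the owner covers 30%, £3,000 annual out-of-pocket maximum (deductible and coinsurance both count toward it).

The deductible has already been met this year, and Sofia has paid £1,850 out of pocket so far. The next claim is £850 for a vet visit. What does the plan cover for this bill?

£595

With the deductible met, the entire £850 is subject to coinsurance.
Owner's 30% share of £850 is £255.
Cumulative spending £1,850 + £255 = £2,105 stays under the £3,000 maximum.
The plan picks up £850 − £255 = £595.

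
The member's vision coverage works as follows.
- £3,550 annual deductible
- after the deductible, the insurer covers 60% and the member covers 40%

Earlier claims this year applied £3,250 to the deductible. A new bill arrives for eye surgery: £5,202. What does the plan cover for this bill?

£3,250 of the £3,550 deductible is already met, leaving £300.
After the £300 deductible portion, £5,202 − £300 = £4,902 is subject to coinsurance.
40% of £4,902 = £1,960.80 falls to the member.
Member responsibility: £300 + £1,960.80 = £2,260.80.
The insurer covers the remainder: £5,202 − £2,260.80 = £2,941.20.

£2,941.20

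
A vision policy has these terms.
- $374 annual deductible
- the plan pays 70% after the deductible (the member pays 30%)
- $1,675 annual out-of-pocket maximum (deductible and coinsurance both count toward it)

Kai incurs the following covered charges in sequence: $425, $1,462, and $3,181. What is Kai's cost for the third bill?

Claim 1 ($425): $374 to deductible, leaving $51; 30% of $51 = $15.30. Member owes $389.30 (running OOP $389.30).
Claim 2 ($1,462): deductible already satisfied, so member's share is 30% × $1,462 = $438.60. Member owes $438.60 (running OOP $827.90).
Claim 3 ($3,181): deductible met; 30% of $3,181 = $954.30. Adding that to $827.90 gives $1,782.20, past the $1,675 cap; member pays only $1,675 − $827.90 = $847.10.

$847.10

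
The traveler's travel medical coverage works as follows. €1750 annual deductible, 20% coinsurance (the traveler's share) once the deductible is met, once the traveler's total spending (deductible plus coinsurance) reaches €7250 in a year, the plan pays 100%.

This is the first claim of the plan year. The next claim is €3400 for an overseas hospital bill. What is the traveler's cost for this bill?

Nothing has been paid toward the €1750 deductible, so the first €1750 of this charge is applied there.
That leaves €3400 − €1750 = €1650 for coinsurance.
Traveler's 20% share of €1650 is €330.
So the traveler owes €1750 + €330 = €2080 before any cap.
Year-to-date out-of-pocket becomes €0 + €2080 = €2080, still under the €7250 maximum, so no cap applies.

€2080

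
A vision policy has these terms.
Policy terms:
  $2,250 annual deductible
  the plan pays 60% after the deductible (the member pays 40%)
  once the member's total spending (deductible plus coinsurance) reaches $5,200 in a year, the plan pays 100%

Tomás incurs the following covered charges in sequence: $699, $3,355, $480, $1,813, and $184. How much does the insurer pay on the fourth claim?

Claim 1 ($699): fully absorbed by the deductible. Member owes $699 (running OOP $699). Plan pays $699 − $699 = $0.
Claim 2 ($3,355): $1,551 finishes the deductible; $1,804 goes to coinsurance; member's 40% is $721.60. Member owes $2,272.60 (running OOP $2,971.60). Plan pays $3,355 − $2,272.60 = $1,082.40.
Claim 3 ($480): deductible already satisfied, so member's share is 40% × $480 = $192. Member owes $192 (running OOP $3,163.60). Insurer: $480 − $192 = $288.
Claim 4 ($1,813): deductible already satisfied, so member's share is 40% × $1,813 = $725.20. Member owes $725.20 (running OOP $3,888.80). Plan pays $1,813 − $725.20 = $1,087.80.

$1,087.80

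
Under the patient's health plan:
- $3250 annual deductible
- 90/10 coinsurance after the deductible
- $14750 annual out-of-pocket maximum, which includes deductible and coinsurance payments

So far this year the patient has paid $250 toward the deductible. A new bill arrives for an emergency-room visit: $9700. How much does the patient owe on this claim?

$3670

$250 of the $3250 deductible is already met, leaving $3000.
After the $3000 deductible portion, $9700 − $3000 = $6700 is subject to coinsurance.
Coinsurance: $6700 × 10% = $670.
Patient responsibility before any cap: $3000 + $670 = $3670.
Total out-of-pocket so far would be $250 + $3670 = $3920, below the $14750 cap — no reduction.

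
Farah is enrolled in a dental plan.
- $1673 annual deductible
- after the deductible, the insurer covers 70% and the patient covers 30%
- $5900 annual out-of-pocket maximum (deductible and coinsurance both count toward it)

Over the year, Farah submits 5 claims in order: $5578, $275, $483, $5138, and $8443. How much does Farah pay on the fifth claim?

$1286.70

Claim 1 ($5578): deductible takes $1673, $3905 remains; 30% of $3905 = $1171.50. Cost to patient: $2844.50. OOP to date $2844.50.
Claim 2 ($275): deductible met; 30% of $275 = $82.50. Patient owes $82.50 (running OOP $2927).
Claim 3 ($483): deductible met; 30% of $483 = $144.90. Cost to patient: $144.90. OOP to date $3071.90.
Claim 4 ($5138): deductible met; 30% of $5138 = $1541.40. Cost to patient: $1541.40. OOP to date $4613.30.
Claim 5 ($8443): 30% coinsurance on $8443 = $2532.90. Adding that to $4613.30 gives $7146.20, past the $5900 cap; patient pays only $5900 − $4613.30 = $1286.70.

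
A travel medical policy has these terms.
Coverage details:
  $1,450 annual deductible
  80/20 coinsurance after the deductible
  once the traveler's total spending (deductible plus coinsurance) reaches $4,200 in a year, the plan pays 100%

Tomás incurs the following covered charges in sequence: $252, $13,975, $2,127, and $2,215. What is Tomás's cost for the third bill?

$194.60

#1 ($252): all of it applies to the deductible. Cost to traveler: $252. OOP to date $252.
#2 ($13,975): $1,198 finishes the deductible; $12,777 goes to coinsurance; coinsurance $12,777 × 20% = $2,555.40. Traveler pays $3,753.40; OOP now $4,005.40.
#3 ($2,127): 20% coinsurance on $2,127 = $425.40. That would push OOP to $4,430.80, over the $4,200 cap, so traveler pays $4,200 − $4,005.40 = $194.60.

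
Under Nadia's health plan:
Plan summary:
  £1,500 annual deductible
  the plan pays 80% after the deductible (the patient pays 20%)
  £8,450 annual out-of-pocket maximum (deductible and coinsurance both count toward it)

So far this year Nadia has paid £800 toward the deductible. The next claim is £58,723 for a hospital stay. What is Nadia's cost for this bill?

£7,650

Remaining deductible: £1,500 − £800 = £700.
The remaining £58,023 (= £58,723 − £700) moves to coinsurance.
20% of £58,023 = £11,604.60 falls to the patient.
So the patient owes £700 + £11,604.60 = £12,304.60 before any cap.
Year-to-date out-of-pocket would reach £800 + £12,304.60 = £13,104.60, above the £8,450 maximum, so the patient pays only £8,450 − £800 = £7,650.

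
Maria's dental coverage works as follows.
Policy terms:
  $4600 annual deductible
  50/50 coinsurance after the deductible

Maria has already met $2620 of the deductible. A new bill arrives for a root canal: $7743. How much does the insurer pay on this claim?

$2620 of the $4600 deductible is already met, leaving $1980.
After the $1980 deductible portion, $7743 − $1980 = $5763 is subject to coinsurance.
Coinsurance: $5763 × 50% = $2881.50.
Patient responsibility: $1980 + $2881.50 = $4861.50.
The insurer covers the remainder: $7743 − $4861.50 = $2881.50.

$2881.50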